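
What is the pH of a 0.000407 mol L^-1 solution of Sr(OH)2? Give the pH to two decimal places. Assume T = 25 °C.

Sr(OH)2 is a strong base (each formula unit releases 2 OH-); [OH-] = 0.000814 M.
pOH = -log(0.000814) = 3.09
pH = 14.00 - 3.09 = 10.91

pH = 10.91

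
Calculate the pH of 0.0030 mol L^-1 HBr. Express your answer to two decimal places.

pH = 2.52

HBr is a strong acid and dissociates completely, so [H+] = 0.0030 M.
pH = -log(0.003) = 2.52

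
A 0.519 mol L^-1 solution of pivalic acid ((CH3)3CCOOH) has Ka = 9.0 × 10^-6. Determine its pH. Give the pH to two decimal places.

(CH3)3CCOOH ⇌ (CH3)3CCOO- + H+
Let x = [H+] at equilibrium. Ka = x²/(0.519 − x).
Since Ka ≪ C₀, x ≈ √(Ka·C₀) = 2.16 × 10^-3 M.
pH = −log[H+] = −log(2.16 × 10^-3) = 2.67

pH = 2.67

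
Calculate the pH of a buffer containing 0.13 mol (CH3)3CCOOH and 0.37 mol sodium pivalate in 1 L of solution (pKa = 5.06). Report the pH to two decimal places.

pH = 5.51

Henderson–Hasselbalch: pH = pKa + log([(CH3)3CCOO-]/[(CH3)3CCOOH]) = 5.06 + log(0.37/0.13)
pH = 5.06 + (+0.454) = 5.51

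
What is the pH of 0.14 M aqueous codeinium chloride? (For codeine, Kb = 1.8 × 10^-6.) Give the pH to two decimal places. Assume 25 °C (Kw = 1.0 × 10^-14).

pH = 4.55

C18H22NO3+ is the conjugate acid of the weak base C18H21NO3.
Ka = Kw/Kb = 1.0×10^-14 / 1.8 × 10^-6 = 5.56 × 10^-9
From the ICE table, Ka = [H+]²/(0.14 − [H+]) = 5.56 × 10^-9.
Since Ka ≪ C₀, [H+] ≈ √(Ka·C₀) = 2.79 × 10^-5 M.
pH = −log[H+] = −log(2.79 × 10^-5) = 4.55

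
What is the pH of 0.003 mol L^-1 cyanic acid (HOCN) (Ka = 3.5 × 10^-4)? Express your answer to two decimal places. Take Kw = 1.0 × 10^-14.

HOCN ⇌ OCN- + H+
From the ICE table, Ka = [H+]²/(0.003 − [H+]) = 3.5 × 10^-4.
Here C₀/Ka ≈ 8.57, so the small-[H+] approximation fails. Use the quadratic:
[H+] = [−0.00035 + √(0.00035² + 4.2e-06)]/2 = 8.65 × 10^-4 M
pH = −log[H+] = −log(8.65 × 10^-4) = 3.06

pH = 3.06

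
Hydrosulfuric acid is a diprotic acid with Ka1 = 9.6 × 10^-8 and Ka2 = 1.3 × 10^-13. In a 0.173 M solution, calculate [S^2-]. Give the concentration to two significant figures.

First ionization gives [H+] ≈ [HS-] = 1.29 × 10^-4 M.
Second step: Ka2 = [H+][S^2-]/[HS-] ≈ [S^2-] (since [H+] ≈ [HS-]).
So [S^2-] ≈ Ka2.

1.3 × 10^-13 M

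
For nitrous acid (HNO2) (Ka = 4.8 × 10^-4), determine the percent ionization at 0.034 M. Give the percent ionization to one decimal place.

11.2%

HNO2 ⇌ NO2- + H+; let x = [H+] at equilibrium.
Solve x² + 0.00048x − 1.63e-05 = 0 → x = 3.81 × 10^-3 M
% ionization = x/C₀ × 100% = 3.81 × 10^-3/0.034 × 100% = 11.2%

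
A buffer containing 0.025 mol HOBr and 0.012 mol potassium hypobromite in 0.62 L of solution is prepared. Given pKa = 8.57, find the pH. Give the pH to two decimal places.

Henderson–Hasselbalch: pH = pKa + log([OBr-]/[HOBr]) = 8.57 + log(0.012/0.025)
pH = 8.57 + (-0.319) = 8.25

pH = 8.25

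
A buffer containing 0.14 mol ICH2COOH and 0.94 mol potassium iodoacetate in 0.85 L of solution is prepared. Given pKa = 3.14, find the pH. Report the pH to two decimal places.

pH = 3.97

Using pH = pKa + log([base]/[acid]) with [base]/[acid] = 0.94/0.14:
pH = 3.14 + (+0.827) = 3.97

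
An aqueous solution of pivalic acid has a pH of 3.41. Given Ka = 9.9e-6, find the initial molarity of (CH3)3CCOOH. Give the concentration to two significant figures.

C₀ = 1.6 × 10^-2 M

[H+] = 10^(-3.41) = 3.89 × 10^-4 M = x
Ka = x²/(C₀ − x) ⇒ C₀ = x + x²/Ka
C₀ = 3.89 × 10^-4 + (3.89 × 10^-4)²/(9.9 × 10^-6) = 1.57 × 10^-2 M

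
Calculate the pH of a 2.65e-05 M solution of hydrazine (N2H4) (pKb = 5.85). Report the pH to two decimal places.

pH = 8.74

N2H4 + H2O ⇌ N2H5+ + OH-
Kb = 10^(−5.85) = 1.41 × 10^-6
From the ICE table, Kb = [OH-]²/(2.65e-05 − [OH-]) = 1.41 × 10^-6.
Here C₀/Kb ≈ 18.8, so the small-[OH-] approximation fails. Use the quadratic:
[OH-] = (−Kb + √(Kb² + 4·Kb·C₀))/2 = 5.45 × 10^-6 M
pOH = −log(5.45 × 10^-6) = 5.26; pH = 14.00 − 5.26 = 8.74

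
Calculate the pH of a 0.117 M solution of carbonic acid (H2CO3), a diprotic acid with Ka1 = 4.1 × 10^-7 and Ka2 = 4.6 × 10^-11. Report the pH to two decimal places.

pH = 3.66

Since Ka1 ≫ Ka2, the first ionization dominates [H+].
Ka1 = x²/(0.117 − x) = 4.1 × 10^-7
x ≈ √(4.1 × 10^-7 × 0.117) = 2.19 × 10^-4 M
pH = −log(2.19 × 10^-4) = 3.66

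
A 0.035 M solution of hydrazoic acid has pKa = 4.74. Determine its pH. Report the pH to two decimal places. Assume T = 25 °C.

pH = 3.10

HN3 ⇌ N3- + H+
Ka = 10^(−4.74) = 1.82 × 10^-5
Ka = [H+]²/(0.035 − [H+]) = 1.82 × 10^-5
Neglecting [H+] in the denominator: [H+] = √(1.82 × 10^-5 × 0.035) = 7.98 × 10^-4 M
Check: 2.3% ionized — well under 5%, approximation valid.
pH = −log[H+] = −log(7.98 × 10^-4) = 3.10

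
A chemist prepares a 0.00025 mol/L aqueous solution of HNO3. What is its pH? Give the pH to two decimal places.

HNO3 is a strong acid and dissociates completely, so [H+] = 0.00025 M.
pH = -log(0.00025) = 3.60

pH = 3.60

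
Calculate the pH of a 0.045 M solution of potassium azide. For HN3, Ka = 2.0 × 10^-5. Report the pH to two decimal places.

N3- is the conjugate base of the weak acid HN3.
Kb = Kw/Ka = 1.0×10^-14 / 2.0 × 10^-5 = 5.00 × 10^-10
Let x = [OH-] at equilibrium. Kb = x²/(0.045 − x).
Neglecting x in the denominator: x = √(5.00 × 10^-10 × 0.045) = 4.74 × 10^-6 M
(x/C₀ = 0.011% < 5%, so the approximation holds.)
pOH = −log(4.74 × 10^-6) = 5.32; pH = 14.00 − 5.32 = 8.68

pH = 8.68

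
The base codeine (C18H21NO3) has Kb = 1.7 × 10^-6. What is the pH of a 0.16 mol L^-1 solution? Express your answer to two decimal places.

C18H21NO3 + H2O ⇌ C18H22NO3+ + OH-
Kb = x²/(0.16 − x) = 1.7 × 10^-6
Since Kb ≪ C₀, x ≈ √(Kb·C₀) = 5.22 × 10^-4 M.
pOH = −log(5.22 × 10^-4) = 3.28; pH = 14.00 − 3.28 = 10.72

pH = 10.72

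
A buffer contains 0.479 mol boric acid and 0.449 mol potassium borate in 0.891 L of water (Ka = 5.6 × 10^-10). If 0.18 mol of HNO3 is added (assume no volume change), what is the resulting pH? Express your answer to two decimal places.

pH = 8.86

After neutralization: n(B(OH)3) = 0.659 mol, n(B(OH)4-) = 0.269 mol.
pKa = −log(5.6 × 10^-10) = 9.252
pH = pKa + log([A⁻]/[HA]) = 9.252 + log(0.269/0.659) = 9.252 -0.389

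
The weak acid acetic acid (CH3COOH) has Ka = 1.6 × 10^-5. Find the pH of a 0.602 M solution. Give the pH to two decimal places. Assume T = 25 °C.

pH = 2.51

CH3COOH ⇌ CH3COO- + H+
From the ICE table, Ka = [H+]²/(0.602 − [H+]) = 1.6 × 10^-5.
Since Ka ≪ C₀, [H+] ≈ √(Ka·C₀) = 3.10 × 10^-3 M.
Check: 0.52% ionized — well under 5%, approximation valid.
pH = −log[H+] = −log(3.10 × 10^-3) = 2.51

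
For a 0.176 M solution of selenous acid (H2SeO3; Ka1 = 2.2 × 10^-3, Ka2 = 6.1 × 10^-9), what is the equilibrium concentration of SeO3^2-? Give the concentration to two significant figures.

First ionization gives [H+] ≈ [HSeO3-] = 1.86 × 10^-2 M.
Second step: Ka2 = [H+][SeO3^2-]/[HSeO3-] ≈ [SeO3^2-] (since [H+] ≈ [HSeO3-]).
So [SeO3^2-] ≈ Ka2.

6.1 × 10^-9 M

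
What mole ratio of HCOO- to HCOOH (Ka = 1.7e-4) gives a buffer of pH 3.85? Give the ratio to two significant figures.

pKa = -log(1.7 × 10^-4) = 3.770
pH = pKa + log(r) ⇒ log(r) = 3.85 − 3.770 = +0.080
r = [HCOO-]/[HCOOH] = 10^(+0.080) = 1.2

ratio = 1.2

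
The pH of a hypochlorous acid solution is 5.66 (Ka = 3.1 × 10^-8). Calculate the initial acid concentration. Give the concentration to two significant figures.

C₀ = 1.6 × 10^-4 M

[H+] = 10^(-5.66) = 2.19 × 10^-6 M = x
Ka = x²/(C₀ − x) ⇒ C₀ = x + x²/Ka
C₀ = 2.19 × 10^-6 + (2.19 × 10^-6)²/(3.1 × 10^-8) = 1.57 × 10^-4 M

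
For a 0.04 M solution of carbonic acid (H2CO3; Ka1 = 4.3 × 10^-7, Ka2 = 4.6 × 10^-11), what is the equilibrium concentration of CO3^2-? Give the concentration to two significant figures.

4.6 × 10^-11 M

First ionization gives [H+] ≈ [HCO3-] = 1.31 × 10^-4 M.
Second step: Ka2 = [H+][CO3^2-]/[HCO3-] ≈ [CO3^2-] (since [H+] ≈ [HCO3-]).
So [CO3^2-] ≈ Ka2.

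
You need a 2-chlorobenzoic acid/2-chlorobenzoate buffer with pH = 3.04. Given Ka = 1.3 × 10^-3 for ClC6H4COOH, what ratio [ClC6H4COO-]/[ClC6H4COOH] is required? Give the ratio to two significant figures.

ratio = 1.4

pKa = -log(1.3 × 10^-3) = 2.886
pH = pKa + log(r) ⇒ log(r) = 3.04 − 2.886 = +0.154
r = [ClC6H4COO-]/[ClC6H4COOH] = 10^(+0.154) = 1.43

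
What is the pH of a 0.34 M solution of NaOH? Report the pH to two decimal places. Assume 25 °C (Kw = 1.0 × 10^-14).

NaOH is a strong base; [OH-] = 0.34 M.
pOH = -log(0.34) = 0.47
pH = 14.00 - 0.47 = 13.53

pH = 13.53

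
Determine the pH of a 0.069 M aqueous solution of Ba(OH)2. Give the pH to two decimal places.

pH = 13.14

Ba(OH)2 is a strong base (each formula unit releases 2 OH-); [OH-] = 0.138 M.
pOH = -log(0.138) = 0.86
pH = 14.00 - 0.86 = 13.14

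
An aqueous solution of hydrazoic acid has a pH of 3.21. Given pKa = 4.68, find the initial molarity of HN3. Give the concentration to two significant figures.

[H+] = 10^(-3.21) = 6.17 × 10^-4 M = x
Ka = 10^(−4.68) = 2.09 × 10^-5
Ka = x²/(C₀ − x) ⇒ C₀ = x + x²/Ka
C₀ = 6.17 × 10^-4 + (6.17 × 10^-4)²/(2.09 × 10^-5) = 1.88 × 10^-2 M

C₀ = 1.9 × 10^-2 M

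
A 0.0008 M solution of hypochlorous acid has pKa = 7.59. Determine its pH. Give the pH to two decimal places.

HOCl ⇌ OCl- + H+
Ka = 10^(−7.59) = 2.57 × 10^-8
Ka = [H+]²/(0.0008 − [H+]) = 2.57 × 10^-8
Since Ka ≪ C₀, [H+] ≈ √(Ka·C₀) = 4.53 × 10^-6 M.
([H+]/C₀ = 0.57% < 5%, so the approximation holds.)
pH = −log[H+] = −log(4.53 × 10^-6) = 5.34

pH = 5.34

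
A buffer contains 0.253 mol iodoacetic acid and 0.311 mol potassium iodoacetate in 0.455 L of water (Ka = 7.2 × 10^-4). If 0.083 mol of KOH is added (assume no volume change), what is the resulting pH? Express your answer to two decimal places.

After neutralization: n(ICH2COOH) = 0.17 mol, n(ICH2COO-) = 0.394 mol.
pKa = −log(7.2 × 10^-4) = 3.143
Henderson–Hasselbalch with mole ratio 0.394/0.17: pH = 3.143 + (+0.365)

pH = 3.51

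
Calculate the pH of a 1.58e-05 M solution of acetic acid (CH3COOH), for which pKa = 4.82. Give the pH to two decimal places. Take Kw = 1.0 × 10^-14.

CH3COOH ⇌ CH3COO- + H+
Ka = 10^(−4.82) = 1.51 × 10^-5
Ka = x²/(1.58e-05 − x) = 1.51 × 10^-5
Here C₀/Ka ≈ 1.05, so the small-x approximation fails. Use the quadratic:
x = [−1.51e-05 + √(1.51e-05² + 9.54e-10)]/2 = 9.64 × 10^-6 M
pH = −log(9.64 × 10^-6) = 5.02

pH = 5.02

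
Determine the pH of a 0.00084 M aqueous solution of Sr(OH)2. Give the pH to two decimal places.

Sr(OH)2 is a strong base (each formula unit releases 2 OH-); [OH-] = 0.00168 M.
pOH = -log(0.00168) = 2.77
pH = 14.00 - 2.77 = 11.23

pH = 11.23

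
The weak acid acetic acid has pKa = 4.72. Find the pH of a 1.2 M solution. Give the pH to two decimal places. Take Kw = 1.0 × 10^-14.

pH = 2.32

CH3COOH ⇌ CH3COO- + H+
Ka = 10^(−4.72) = 1.91 × 10^-5
Ka = [H+]²/(1.2 − [H+]) = 1.91 × 10^-5
Since Ka ≪ C₀, [H+] ≈ √(Ka·C₀) = 4.79 × 10^-3 M.
pH = −log[H+] = −log(4.79 × 10^-3) = 2.32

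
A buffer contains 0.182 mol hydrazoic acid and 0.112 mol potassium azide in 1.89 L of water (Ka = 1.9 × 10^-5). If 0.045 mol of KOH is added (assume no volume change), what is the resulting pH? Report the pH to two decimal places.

After neutralization: n(HN3) = 0.137 mol, n(N3-) = 0.157 mol.
pKa = −log(1.9 × 10^-5) = 4.721
pH = pKa + log([A⁻]/[HA]) = 4.721 + log(0.157/0.137) = 4.721 +0.059

pH = 4.78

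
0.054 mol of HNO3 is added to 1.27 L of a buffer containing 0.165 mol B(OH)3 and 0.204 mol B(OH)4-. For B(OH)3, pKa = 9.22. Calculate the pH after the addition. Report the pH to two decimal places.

Added H+ converts B(OH)4- to B(OH)3: B(OH)3 → 0.219 mol, B(OH)4- → 0.15 mol.
pH = pKa + log([A⁻]/[HA]) = 9.22 + log(0.15/0.219) = 9.22 -0.164

pH = 9.06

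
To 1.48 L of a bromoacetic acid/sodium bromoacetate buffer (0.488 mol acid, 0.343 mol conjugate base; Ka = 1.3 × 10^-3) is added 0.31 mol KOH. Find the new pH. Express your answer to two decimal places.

After neutralization: n(BrCH2COOH) = 0.178 mol, n(BrCH2COO-) = 0.653 mol.
pKa = −log(1.3 × 10^-3) = 2.886
pH = pKa + log(n_BrCH2COO-/n_BrCH2COOH) = 2.886 + log(0.653/0.178) = 2.886 + (+0.564)

pH = 3.45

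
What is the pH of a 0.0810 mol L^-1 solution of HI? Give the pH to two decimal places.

pH = 1.09

HI is a strong acid and dissociates completely, so [H+] = 0.0810 M.
pH = -log(0.081) = 1.09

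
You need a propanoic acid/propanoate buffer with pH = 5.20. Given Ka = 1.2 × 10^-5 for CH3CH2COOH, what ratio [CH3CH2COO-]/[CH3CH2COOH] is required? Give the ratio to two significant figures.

ratio = 1.9

pKa = -log(1.2 × 10^-5) = 4.921
pH = pKa + log(r) ⇒ log(r) = 5.20 − 4.921 = +0.279
r = [CH3CH2COO-]/[CH3CH2COOH] = 10^(+0.279) = 1.9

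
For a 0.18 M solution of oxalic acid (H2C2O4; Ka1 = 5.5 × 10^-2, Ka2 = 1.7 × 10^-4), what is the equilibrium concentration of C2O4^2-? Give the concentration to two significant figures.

First ionization gives [H+] ≈ [HC2O4-] = 7.57 × 10^-2 M.
Second step: Ka2 = [H+][C2O4^2-]/[HC2O4-] ≈ [C2O4^2-] (since [H+] ≈ [HC2O4-]).
So [C2O4^2-] ≈ Ka2.

1.7 × 10^-4 M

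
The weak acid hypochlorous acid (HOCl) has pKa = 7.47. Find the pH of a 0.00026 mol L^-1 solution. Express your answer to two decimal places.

pH = 5.53

HOCl ⇌ OCl- + H+
Ka = 10^(−7.47) = 3.39 × 10^-8
Ka = x²/(0.00026 − x) = 3.39 × 10^-8
Assume x ≪ 0.00026: x ≈ √(3.39 × 10^-8 × 0.00026) = 2.97 × 10^-6 M
pH = −log(2.97 × 10^-6) = 5.53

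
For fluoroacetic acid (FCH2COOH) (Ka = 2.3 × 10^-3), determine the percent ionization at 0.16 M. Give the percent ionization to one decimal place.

11.3%

FCH2COOH ⇌ FCH2COO- + H+; let x = [H+] at equilibrium.
Ka = x²/(C₀ − x); solving the quadratic gives x = 1.81 × 10^-2 M.
% ionization = x/C₀ × 100% = 1.81 × 10^-2/0.16 × 100% = 11.3%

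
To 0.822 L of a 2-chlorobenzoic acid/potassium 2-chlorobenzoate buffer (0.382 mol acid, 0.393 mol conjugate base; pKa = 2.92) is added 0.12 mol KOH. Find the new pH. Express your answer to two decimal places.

OH- converts ClC6H4COOH to ClC6H4COO-: ClC6H4COOH → 0.262 mol, ClC6H4COO- → 0.513 mol.
pH = pKa + log(n_ClC6H4COO-/n_ClC6H4COOH) = 2.92 + log(0.513/0.262) = 2.92 + (+0.292)

pH = 3.21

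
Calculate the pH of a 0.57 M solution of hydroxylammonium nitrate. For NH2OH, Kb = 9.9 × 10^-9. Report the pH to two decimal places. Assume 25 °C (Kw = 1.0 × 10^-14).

pH = 3.12

NH3OH+ is the conjugate acid of the weak base NH2OH.
Ka = Kw/Kb = 1.0×10^-14 / 9.9 × 10^-9 = 1.01 × 10^-6
Ka = [H+]²/(0.57 − [H+]) = 1.01 × 10^-6
Assume [H+] ≪ 0.57: [H+] ≈ √(1.01 × 10^-6 × 0.57) = 7.59 × 10^-4 M
pH = −log(7.59 × 10^-4) = 3.12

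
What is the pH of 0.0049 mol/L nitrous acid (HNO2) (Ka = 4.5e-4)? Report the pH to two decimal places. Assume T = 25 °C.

pH = 2.89

HNO2 ⇌ NO2- + H+
Let x = [H+] at equilibrium. Ka = x²/(0.0049 − x).
x is not negligible relative to C₀; solve x² + 0.00045·x − 2.21e-06 = 0.
x = [−0.00045 + √(0.00045² + 8.82e-06)]/2 = 1.28 × 10^-3 M
pH = −log(1.28 × 10^-3) = 2.89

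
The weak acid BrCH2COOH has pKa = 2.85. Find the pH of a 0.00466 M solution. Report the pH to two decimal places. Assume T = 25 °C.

pH = 2.71

BrCH2COOH ⇌ BrCH2COO- + H+
Ka = 10^(−2.85) = 1.41 × 10^-3
Ka = [H+]²/(0.00466 − [H+]) = 1.41 × 10^-3
Here C₀/Ka ≈ 3.3, so the small-[H+] approximation fails. Use the quadratic:
[H+] = (−Ka + √(Ka² + 4·Ka·C₀))/2 = 1.95 × 10^-3 M
pH = −log[H+] = −log(1.95 × 10^-3) = 2.71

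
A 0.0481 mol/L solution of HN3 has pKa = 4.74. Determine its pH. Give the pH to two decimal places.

pH = 3.03

HN3 ⇌ N3- + H+
Ka = 10^(−4.74) = 1.82 × 10^-5
Let x = [H+] at equilibrium. Ka = x²/(0.0481 − x).
Neglecting x in the denominator: x = √(1.82 × 10^-5 × 0.0481) = 9.36 × 10^-4 M
Check: 1.9% ionized — well under 5%, approximation valid.
pH = −log[H+] = −log(9.36 × 10^-4) = 3.03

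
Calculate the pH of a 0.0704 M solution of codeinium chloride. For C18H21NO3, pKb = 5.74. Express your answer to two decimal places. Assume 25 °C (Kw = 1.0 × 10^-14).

C18H22NO3+ is the conjugate acid of the weak base C18H21NO3.
Kb = 10^(−5.74) = 1.82 × 10^-6
Ka = Kw/Kb = 1.0×10^-14 / 1.82 × 10^-6 = 5.49 × 10^-9
From the ICE table, Ka = x²/(0.0704 − x) = 5.49 × 10^-9.
Since Ka ≪ C₀, x ≈ √(Ka·C₀) = 1.97 × 10^-5 M.
Check: 0.028% ionized — well under 5%, approximation valid.
pH = −log[H+] = −log(1.97 × 10^-5) = 4.71

pH = 4.71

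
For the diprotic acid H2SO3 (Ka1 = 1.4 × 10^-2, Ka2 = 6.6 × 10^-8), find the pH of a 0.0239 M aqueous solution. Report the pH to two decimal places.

Since Ka1 ≫ Ka2, the first ionization dominates [H+].
Ka1 = x²/(0.0239 − x) = 1.4 × 10^-2
Solving the quadratic: x = (−Ka1 + √(Ka1² + 4·Ka1·C₀))/2 = 1.26 × 10^-2 M
pH = −log(1.26 × 10^-2) = 1.90

pH = 1.90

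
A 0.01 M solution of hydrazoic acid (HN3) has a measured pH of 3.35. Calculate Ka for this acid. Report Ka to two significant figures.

[H+] = 10^(-3.35) = 4.47 × 10^-4 M
At equilibrium [HA] = 0.01 − 4.47 × 10^-4 = 9.55 × 10^-3 M
Ka = [H+][A-]/[HA] = (4.47 × 10^-4)² / 9.55 × 10^-3 = 2.1 × 10^-5

Ka = 2.1 × 10^-5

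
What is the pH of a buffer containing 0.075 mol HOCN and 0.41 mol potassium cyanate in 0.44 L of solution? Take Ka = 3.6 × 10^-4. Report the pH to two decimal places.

pKa = −log(3.6 × 10^-4) = 3.444
pH = pKa + log([A⁻]/[HA]) = 3.444 + log(0.41/0.075)
pH = 3.444 + (+0.738) = 4.18

pH = 4.18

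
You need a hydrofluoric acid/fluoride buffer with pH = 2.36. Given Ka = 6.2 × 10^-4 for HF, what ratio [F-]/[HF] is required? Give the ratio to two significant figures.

ratio = 0.14

pKa = -log(6.2 × 10^-4) = 3.208
pH = pKa + log(r) ⇒ log(r) = 2.36 − 3.208 = -0.848
r = [F-]/[HF] = 10^(-0.848) = 0.142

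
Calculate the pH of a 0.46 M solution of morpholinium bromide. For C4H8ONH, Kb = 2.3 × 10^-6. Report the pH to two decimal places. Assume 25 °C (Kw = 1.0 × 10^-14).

pH = 4.35

C4H8ONH2+ is the conjugate acid of the weak base C4H8ONH.
Ka = Kw/Kb = 1.0×10^-14 / 2.3 × 10^-6 = 4.35 × 10^-9
From the ICE table, Ka = [H+]²/(0.46 − [H+]) = 4.35 × 10^-9.
Assume [H+] ≪ 0.46: [H+] ≈ √(4.35 × 10^-9 × 0.46) = 4.47 × 10^-5 M
([H+]/C₀ = 0.0097% < 5%, so the approximation holds.)
pH = −log[H+] = −log(4.47 × 10^-5) = 4.35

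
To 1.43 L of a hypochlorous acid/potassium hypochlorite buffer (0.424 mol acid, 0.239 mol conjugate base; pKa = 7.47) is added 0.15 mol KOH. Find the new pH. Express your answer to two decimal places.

After neutralization: n(HOCl) = 0.274 mol, n(OCl-) = 0.389 mol.
Henderson–Hasselbalch with mole ratio 0.389/0.274: pH = 7.47 + (+0.152)

pH = 7.62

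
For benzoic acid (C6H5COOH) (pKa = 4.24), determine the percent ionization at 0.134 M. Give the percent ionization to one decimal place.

2.1%

C6H5COOH ⇌ C6H5COO- + H+; let x = [H+] at equilibrium.
Ka = 10^(−4.24) = 5.75 × 10^-5
x ≈ √(Ka·C₀) = √(5.75 × 10^-5 × 0.134) = 2.78 × 10^-3 M
% ionization = x/C₀ × 100% = 2.78 × 10^-3/0.134 × 100% = 2.1%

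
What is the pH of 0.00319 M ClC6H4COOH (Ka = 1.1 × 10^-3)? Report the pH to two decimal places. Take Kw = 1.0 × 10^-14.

pH = 2.85

ClC6H4COOH ⇌ ClC6H4COO- + H+
From the ICE table, Ka = [H+]²/(0.00319 − [H+]) = 1.1 × 10^-3.
The 5% rule fails; solving [H+]² + Ka·[H+] − Ka·C₀ = 0 exactly:
[H+] = (−Ka + √(Ka² + 4·Ka·C₀))/2 = 1.40 × 10^-3 M
pH = −log(1.40 × 10^-3) = 2.85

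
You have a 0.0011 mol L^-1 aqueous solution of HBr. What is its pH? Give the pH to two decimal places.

HBr is a strong acid and dissociates completely, so [H+] = 0.0011 M.
pH = -log(0.0011) = 2.96

pH = 2.96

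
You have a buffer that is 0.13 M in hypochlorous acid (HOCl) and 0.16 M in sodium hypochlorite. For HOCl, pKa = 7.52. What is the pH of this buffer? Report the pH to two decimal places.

Using pH = pKa + log([base]/[acid]) with [base]/[acid] = 0.16/0.13:
pH = 7.52 + (+0.090) = 7.61

pH = 7.61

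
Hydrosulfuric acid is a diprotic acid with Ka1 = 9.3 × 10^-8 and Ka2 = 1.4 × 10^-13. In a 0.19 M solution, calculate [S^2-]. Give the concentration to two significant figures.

1.4 × 10^-13 M

First ionization gives [H+] ≈ [HS-] = 1.33 × 10^-4 M.
Second step: Ka2 = [H+][S^2-]/[HS-] ≈ [S^2-] (since [H+] ≈ [HS-]).
So [S^2-] ≈ Ka2.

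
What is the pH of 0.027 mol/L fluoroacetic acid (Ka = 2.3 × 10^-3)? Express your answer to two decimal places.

FCH2COOH ⇌ FCH2COO- + H+
Ka = x²/(0.027 − x) = 2.3 × 10^-3
The 5% rule fails; solving x² + Ka·x − Ka·C₀ = 0 exactly:
x = [−0.0023 + √(0.0023² + 0.000248)]/2 = 6.81 × 10^-3 M
pH = −log[H+] = −log(6.81 × 10^-3) = 2.17

pH = 2.17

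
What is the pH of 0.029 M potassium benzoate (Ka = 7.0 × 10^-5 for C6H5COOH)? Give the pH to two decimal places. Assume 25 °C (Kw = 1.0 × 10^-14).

pH = 8.31

C6H5COO- is the conjugate base of the weak acid C6H5COOH.
Kb = Kw/Ka = 1.0×10^-14 / 7.0 × 10^-5 = 1.43 × 10^-10
Kb = x²/(0.029 − x) = 1.43 × 10^-10
Assume x ≪ 0.029: x ≈ √(1.43 × 10^-10 × 0.029) = 2.04 × 10^-6 M
Check: 0.007% ionized — well under 5%, approximation valid.
pOH = 5.69, so pH = 14.00 − pOH = 8.31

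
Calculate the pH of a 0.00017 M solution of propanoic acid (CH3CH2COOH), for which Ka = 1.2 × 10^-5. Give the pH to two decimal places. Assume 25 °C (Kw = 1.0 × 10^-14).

pH = 4.40

CH3CH2COOH ⇌ CH3CH2COO- + H+
From the ICE table, Ka = [H+]²/(0.00017 − [H+]) = 1.2 × 10^-5.
Here C₀/Ka ≈ 14.2, so the small-[H+] approximation fails. Use the quadratic:
[H+] = [−1.2e-05 + √(1.2e-05² + 8.16e-09)]/2 = 3.96 × 10^-5 M
pH = −log(3.96 × 10^-5) = 4.40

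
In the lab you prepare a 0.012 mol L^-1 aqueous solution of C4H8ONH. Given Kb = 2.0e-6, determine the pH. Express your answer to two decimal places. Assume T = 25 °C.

pH = 10.19

C4H8ONH + H2O ⇌ C4H8ONH2+ + OH-
Kb = [OH-]²/(0.012 − [OH-]) = 2.0 × 10^-6
Assume [OH-] ≪ 0.012: [OH-] ≈ √(2.0 × 10^-6 × 0.012) = 1.55 × 10^-4 M
pOH = −log(1.55 × 10^-4) = 3.81; pH = 14.00 − 3.81 = 10.19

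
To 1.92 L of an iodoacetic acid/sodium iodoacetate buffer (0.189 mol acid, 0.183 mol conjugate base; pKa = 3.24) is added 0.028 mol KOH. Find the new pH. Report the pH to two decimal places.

OH- converts ICH2COOH to ICH2COO-: ICH2COOH → 0.161 mol, ICH2COO- → 0.211 mol.
pH = pKa + log([A⁻]/[HA]) = 3.24 + log(0.211/0.161) = 3.24 +0.117

pH = 3.36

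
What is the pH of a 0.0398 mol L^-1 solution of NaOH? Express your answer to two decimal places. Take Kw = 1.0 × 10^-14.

pH = 12.60

NaOH is a strong base; [OH-] = 0.0398 M.
pOH = -log(0.0398) = 1.40
pH = 14.00 - 1.40 = 12.60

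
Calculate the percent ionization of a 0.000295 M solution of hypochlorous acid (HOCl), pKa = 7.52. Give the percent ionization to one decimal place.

HOCl ⇌ OCl- + H+; let x = [H+] at equilibrium.
Ka = 10^(−7.52) = 3.02 × 10^-8
x ≈ √(Ka·C₀) = √(3.02 × 10^-8 × 0.000295) = 2.98 × 10^-6 M
Fraction ionized = 2.98 × 10^-6 / 0.000295 = 0.0101 → 1.0%

1.0%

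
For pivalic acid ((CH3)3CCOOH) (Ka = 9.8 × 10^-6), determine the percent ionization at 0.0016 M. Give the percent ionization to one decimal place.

(CH3)3CCOOH ⇌ (CH3)3CCOO- + H+; let x = [H+] at equilibrium.
Solve x² + 9.8e-06x − 1.57e-08 = 0 → x = 1.20 × 10^-4 M
Fraction ionized = 1.20 × 10^-4 / 0.0016 = 0.0750 → 7.5%

7.5%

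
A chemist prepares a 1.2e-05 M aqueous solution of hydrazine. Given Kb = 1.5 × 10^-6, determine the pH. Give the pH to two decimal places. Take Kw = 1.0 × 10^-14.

N2H4 + H2O ⇌ N2H5+ + OH-
Let x = [OH-] at equilibrium. Kb = x²/(1.2e-05 − x).
The 5% rule fails; solving x² + Kb·x − Kb·C₀ = 0 exactly:
x = (−Kb + √(Kb² + 4·Kb·C₀))/2 = 3.56 × 10^-6 M
pOH = 5.45, so pH = 14.00 − pOH = 8.55

pH = 8.55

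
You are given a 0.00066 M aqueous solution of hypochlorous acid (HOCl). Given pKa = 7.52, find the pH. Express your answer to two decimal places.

HOCl ⇌ OCl- + H+
Ka = 10^(−7.52) = 3.02 × 10^-8
Ka = [H+]²/(0.00066 − [H+]) = 3.02 × 10^-8
Assume [H+] ≪ 0.00066: [H+] ≈ √(3.02 × 10^-8 × 0.00066) = 4.46 × 10^-6 M
([H+]/C₀ = 0.68% < 5%, so the approximation holds.)
pH = −log[H+] = −log(4.46 × 10^-6) = 5.35

pH = 5.35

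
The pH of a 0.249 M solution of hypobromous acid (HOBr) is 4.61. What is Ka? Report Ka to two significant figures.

Ka = 2.4 × 10^-9

[H+] = 10^(-4.61) = 2.45 × 10^-5 M
At equilibrium [HA] = 0.249 − 2.45 × 10^-5 = 2.49 × 10^-1 M
Ka = [H+][A-]/[HA] = (2.45 × 10^-5)² / 2.49 × 10^-1 = 2.4 × 10^-9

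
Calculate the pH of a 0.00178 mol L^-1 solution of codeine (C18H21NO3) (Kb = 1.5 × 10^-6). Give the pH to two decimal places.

pH = 9.71

C18H21NO3 + H2O ⇌ C18H22NO3+ + OH-
From the ICE table, Kb = x²/(0.00178 − x) = 1.5 × 10^-6.
Since Kb ≪ C₀, x ≈ √(Kb·C₀) = 5.17 × 10^-5 M.
Check: 2.9% ionized — well under 5%, approximation valid.
pOH = −log(5.17 × 10^-5) = 4.29; pH = 14.00 − 4.29 = 9.71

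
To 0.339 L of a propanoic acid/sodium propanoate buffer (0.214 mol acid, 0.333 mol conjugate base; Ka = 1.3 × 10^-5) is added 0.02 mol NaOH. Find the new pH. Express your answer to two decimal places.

OH- converts CH3CH2COOH to CH3CH2COO-: CH3CH2COOH → 0.194 mol, CH3CH2COO- → 0.353 mol.
pKa = −log(1.3 × 10^-5) = 4.886
pH = pKa + log([A⁻]/[HA]) = 4.886 + log(0.353/0.194) = 4.886 +0.260

pH = 5.15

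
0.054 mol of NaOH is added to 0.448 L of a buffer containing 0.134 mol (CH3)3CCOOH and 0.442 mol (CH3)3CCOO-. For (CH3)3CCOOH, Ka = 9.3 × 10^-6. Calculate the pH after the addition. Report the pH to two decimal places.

After neutralization: n((CH3)3CCOOH) = 0.08 mol, n((CH3)3CCOO-) = 0.496 mol.
pKa = −log(9.3 × 10^-6) = 5.032
pH = pKa + log(n_(CH3)3CCOO-/n_(CH3)3CCOOH) = 5.032 + log(0.496/0.08) = 5.032 + (+0.792)

pH = 5.82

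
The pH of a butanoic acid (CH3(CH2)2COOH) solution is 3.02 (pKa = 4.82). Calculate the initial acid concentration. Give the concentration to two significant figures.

[H+] = 10^(-3.02) = 9.55 × 10^-4 M = x
Ka = 10^(−4.82) = 1.51 × 10^-5
Ka = x²/(C₀ − x) ⇒ C₀ = x + x²/Ka
C₀ = 9.55 × 10^-4 + (9.55 × 10^-4)²/(1.51 × 10^-5) = 6.14 × 10^-2 M

C₀ = 6.1 × 10^-2 M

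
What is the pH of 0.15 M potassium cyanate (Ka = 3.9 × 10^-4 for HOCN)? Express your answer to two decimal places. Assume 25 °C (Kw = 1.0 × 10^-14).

pH = 8.29

OCN- is the conjugate base of the weak acid HOCN.
Kb = Kw/Ka = 1.0×10^-14 / 3.9 × 10^-4 = 2.56 × 10^-11
Kb = [OH-]²/(0.15 − [OH-]) = 2.56 × 10^-11
Neglecting [OH-] in the denominator: [OH-] = √(2.56 × 10^-11 × 0.15) = 1.96 × 10^-6 M
([OH-]/C₀ = 0.0013% < 5%, so the approximation holds.)
pOH = −log(1.96 × 10^-6) = 5.71; pH = 14.00 − 5.71 = 8.29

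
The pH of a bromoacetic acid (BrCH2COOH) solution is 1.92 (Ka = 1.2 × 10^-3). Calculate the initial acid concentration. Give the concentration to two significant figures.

C₀ = 1.3 × 10^-1 M

[H+] = 10^(-1.92) = 1.20 × 10^-2 M = x
Ka = x²/(C₀ − x) ⇒ C₀ = x + x²/Ka
C₀ = 1.20 × 10^-2 + (1.20 × 10^-2)²/(1.2 × 10^-3) = 1.32 × 10^-1 M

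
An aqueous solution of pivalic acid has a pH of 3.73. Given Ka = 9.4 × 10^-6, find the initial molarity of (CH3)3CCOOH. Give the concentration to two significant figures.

C₀ = 3.9 × 10^-3 M

[H+] = 10^(-3.73) = 1.86 × 10^-4 M = x
Ka = x²/(C₀ − x) ⇒ C₀ = x + x²/Ka
C₀ = 1.86 × 10^-4 + (1.86 × 10^-4)²/(9.4 × 10^-6) = 3.87 × 10^-3 M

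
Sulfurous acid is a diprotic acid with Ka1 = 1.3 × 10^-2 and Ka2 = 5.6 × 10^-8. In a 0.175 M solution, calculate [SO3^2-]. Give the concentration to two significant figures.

5.6 × 10^-8 M

First ionization gives [H+] ≈ [HSO3-] = 4.16 × 10^-2 M.
Second step: Ka2 = [H+][SO3^2-]/[HSO3-] ≈ [SO3^2-] (since [H+] ≈ [HSO3-]).
So [SO3^2-] ≈ Ka2.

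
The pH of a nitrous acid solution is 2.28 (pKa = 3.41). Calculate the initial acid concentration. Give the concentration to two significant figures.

[H+] = 10^(-2.28) = 5.25 × 10^-3 M = x
Ka = 10^(−3.41) = 3.89 × 10^-4
Ka = x²/(C₀ − x) ⇒ C₀ = x + x²/Ka
C₀ = 5.25 × 10^-3 + (5.25 × 10^-3)²/(3.89 × 10^-4) = 7.61 × 10^-2 M

C₀ = 7.6 × 10^-2 M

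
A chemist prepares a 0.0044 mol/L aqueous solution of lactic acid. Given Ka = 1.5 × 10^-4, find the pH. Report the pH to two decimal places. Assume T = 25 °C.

CH3CH(OH)COOH ⇌ CH3CH(OH)COO- + H+
From the ICE table, Ka = [H+]²/(0.0044 − [H+]) = 1.5 × 10^-4.
The 5% rule fails; solving [H+]² + Ka·[H+] − Ka·C₀ = 0 exactly:
[H+] = (−Ka + √(Ka² + 4·Ka·C₀))/2 = 7.41 × 10^-4 M
pH = −log[H+] = −log(7.41 × 10^-4) = 3.13

pH = 3.13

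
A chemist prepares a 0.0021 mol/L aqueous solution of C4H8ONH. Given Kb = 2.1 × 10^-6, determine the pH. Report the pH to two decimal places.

pH = 9.82

C4H8ONH + H2O ⇌ C4H8ONH2+ + OH-
Let x = [OH-] at equilibrium. Kb = x²/(0.0021 − x).
Neglecting x in the denominator: x = √(2.1 × 10^-6 × 0.0021) = 6.64 × 10^-5 M
pOH = 4.18, so pH = 14.00 − pOH = 9.82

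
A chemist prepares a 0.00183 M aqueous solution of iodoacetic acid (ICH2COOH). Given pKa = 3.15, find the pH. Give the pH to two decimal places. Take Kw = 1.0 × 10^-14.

pH = 3.08

ICH2COOH ⇌ ICH2COO- + H+
Ka = 10^(−3.15) = 7.08 × 10^-4
Ka = x²/(0.00183 − x) = 7.08 × 10^-4
Here C₀/Ka ≈ 2.58, so the small-x approximation fails. Use the quadratic:
x = [−0.000708 + √(0.000708² + 5.18e-06)]/2 = 8.38 × 10^-4 M
pH = −log[H+] = −log(8.38 × 10^-4) = 3.08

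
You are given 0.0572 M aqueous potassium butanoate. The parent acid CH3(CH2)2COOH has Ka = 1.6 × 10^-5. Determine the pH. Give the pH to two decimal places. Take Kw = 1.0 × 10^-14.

CH3(CH2)2COO- is the conjugate base of the weak acid CH3(CH2)2COOH.
Kb = Kw/Ka = 1.0×10^-14 / 1.6 × 10^-5 = 6.25 × 10^-10
Let x = [OH-] at equilibrium. Kb = x²/(0.0572 − x).
Neglecting x in the denominator: x = √(6.25 × 10^-10 × 0.0572) = 5.98 × 10^-6 M
pOH = 5.22, so pH = 14.00 − pOH = 8.78

pH = 8.78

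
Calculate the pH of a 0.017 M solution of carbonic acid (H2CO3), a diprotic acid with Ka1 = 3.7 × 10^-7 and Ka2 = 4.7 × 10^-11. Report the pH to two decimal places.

pH = 4.10

Since Ka1 ≫ Ka2, the first ionization dominates [H+].
Ka1 = x²/(0.017 − x) = 3.7 × 10^-7
x ≈ √(3.7 × 10^-7 × 0.017) = 7.93 × 10^-5 M
pH = −log(7.93 × 10^-5) = 4.10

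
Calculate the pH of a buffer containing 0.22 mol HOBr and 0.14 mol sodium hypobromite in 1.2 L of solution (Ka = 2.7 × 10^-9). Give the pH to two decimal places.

pKa = −log(2.7 × 10^-9) = 8.569
Henderson–Hasselbalch: pH = pKa + log([OBr-]/[HOBr]) = 8.569 + log(0.14/0.22)
pH = 8.569 + (-0.196) = 8.37

pH = 8.37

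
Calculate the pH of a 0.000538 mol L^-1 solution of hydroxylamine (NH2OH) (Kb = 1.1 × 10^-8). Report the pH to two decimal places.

pH = 8.39

NH2OH + H2O ⇌ NH3OH+ + OH-
From the ICE table, Kb = [OH-]²/(0.000538 − [OH-]) = 1.1 × 10^-8.
Neglecting [OH-] in the denominator: [OH-] = √(1.1 × 10^-8 × 0.000538) = 2.43 × 10^-6 M
pOH = 5.61, so pH = 14.00 − pOH = 8.39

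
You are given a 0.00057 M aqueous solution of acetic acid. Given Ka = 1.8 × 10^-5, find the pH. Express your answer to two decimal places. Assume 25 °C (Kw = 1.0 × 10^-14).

pH = 4.03

CH3COOH ⇌ CH3COO- + H+
Ka = x²/(0.00057 − x) = 1.8 × 10^-5
x is not negligible relative to C₀; solve x² + 1.8e-05·x − 1.03e-08 = 0.
x = (−Ka + √(Ka² + 4·Ka·C₀))/2 = 9.27 × 10^-5 M
pH = −log[H+] = −log(9.27 × 10^-5) = 4.03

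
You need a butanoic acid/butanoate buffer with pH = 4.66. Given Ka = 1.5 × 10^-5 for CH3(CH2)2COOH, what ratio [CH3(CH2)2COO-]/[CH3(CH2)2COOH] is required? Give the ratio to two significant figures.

pKa = -log(1.5 × 10^-5) = 4.824
pH = pKa + log(r) ⇒ log(r) = 4.66 − 4.824 = -0.164
r = [CH3(CH2)2COO-]/[CH3(CH2)2COOH] = 10^(-0.164) = 0.685

ratio = 0.69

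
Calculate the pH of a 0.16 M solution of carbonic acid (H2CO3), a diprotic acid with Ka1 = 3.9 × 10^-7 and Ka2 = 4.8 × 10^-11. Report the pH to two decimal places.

pH = 3.60

Since Ka1 ≫ Ka2, the first ionization dominates [H+].
Ka1 = x²/(0.16 − x) = 3.9 × 10^-7
x ≈ √(3.9 × 10^-7 × 0.16) = 2.50 × 10^-4 M
pH = −log(2.50 × 10^-4) = 3.60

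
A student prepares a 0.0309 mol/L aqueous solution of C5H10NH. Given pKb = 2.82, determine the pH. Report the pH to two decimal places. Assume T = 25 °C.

C5H10NH + H2O ⇌ C5H10NH2+ + OH-
Kb = 10^(−2.82) = 1.51 × 10^-3
Let x = [OH-] at equilibrium. Kb = x²/(0.0309 − x).
x is not negligible relative to C₀; solve x² + 0.00151·x − 4.67e-05 = 0.
x = [−0.00151 + √(0.00151² + 0.000187)]/2 = 6.12 × 10^-3 M
pOH = 2.21, so pH = 14.00 − pOH = 11.79

pH = 11.79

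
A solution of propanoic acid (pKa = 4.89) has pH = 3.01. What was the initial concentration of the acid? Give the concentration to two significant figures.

C₀ = 7.5 × 10^-2 M

[H+] = 10^(-3.01) = 9.77 × 10^-4 M = x
Ka = 10^(−4.89) = 1.29 × 10^-5
Ka = x²/(C₀ − x) ⇒ C₀ = x + x²/Ka
C₀ = 9.77 × 10^-4 + (9.77 × 10^-4)²/(1.29 × 10^-5) = 7.50 × 10^-2 M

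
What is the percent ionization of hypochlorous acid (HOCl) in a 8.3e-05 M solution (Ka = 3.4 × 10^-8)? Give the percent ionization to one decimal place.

2.0%

HOCl ⇌ OCl- + H+; let x = [H+] at equilibrium.
x ≈ √(Ka·C₀) = √(3.4 × 10^-8 × 8.3e-05) = 1.68 × 10^-6 M
Fraction ionized = 1.68 × 10^-6 / 8.3e-05 = 0.0202 → 2.0%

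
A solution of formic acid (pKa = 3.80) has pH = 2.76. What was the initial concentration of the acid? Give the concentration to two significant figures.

[H+] = 10^(-2.76) = 1.74 × 10^-3 M = x
Ka = 10^(−3.80) = 1.58 × 10^-4
Ka = x²/(C₀ − x) ⇒ C₀ = x + x²/Ka
C₀ = 1.74 × 10^-3 + (1.74 × 10^-3)²/(1.58 × 10^-4) = 2.09 × 10^-2 M

C₀ = 2.1 × 10^-2 M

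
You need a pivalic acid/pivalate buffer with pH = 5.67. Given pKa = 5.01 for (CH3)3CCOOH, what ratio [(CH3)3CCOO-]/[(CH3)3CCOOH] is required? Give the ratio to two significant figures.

pH = pKa + log(r) ⇒ log(r) = 5.67 − 5.01 = +0.66
r = [(CH3)3CCOO-]/[(CH3)3CCOOH] = 10^(+0.66) = 4.57

ratio = 4.6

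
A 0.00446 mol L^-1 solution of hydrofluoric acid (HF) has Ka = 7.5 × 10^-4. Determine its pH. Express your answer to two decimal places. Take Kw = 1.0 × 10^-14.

HF ⇌ F- + H+
From the ICE table, Ka = x²/(0.00446 − x) = 7.5 × 10^-4.
Here C₀/Ka ≈ 5.95, so the small-x approximation fails. Use the quadratic:
x = [−0.00075 + √(0.00075² + 1.34e-05)]/2 = 1.49 × 10^-3 M
pH = −log[H+] = −log(1.49 × 10^-3) = 2.83

pH = 2.83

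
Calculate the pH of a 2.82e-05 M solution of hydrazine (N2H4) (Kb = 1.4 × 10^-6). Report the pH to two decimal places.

pH = 8.75

N2H4 + H2O ⇌ N2H5+ + OH-
From the ICE table, Kb = [OH-]²/(2.82e-05 − [OH-]) = 1.4 × 10^-6.
[OH-] is not negligible relative to C₀; solve [OH-]² + 1.4e-06·[OH-] − 3.95e-11 = 0.
[OH-] = (−Kb + √(Kb² + 4·Kb·C₀))/2 = 5.62 × 10^-6 M
pOH = −log(5.62 × 10^-6) = 5.25; pH = 14.00 − 5.25 = 8.75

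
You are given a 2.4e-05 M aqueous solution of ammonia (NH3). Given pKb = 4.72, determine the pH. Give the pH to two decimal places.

NH3 + H2O ⇌ NH4+ + OH-
Kb = 10^(−4.72) = 1.91 × 10^-5
Let x = [OH-] at equilibrium. Kb = x²/(2.4e-05 − x).
The 5% rule fails; solving x² + Kb·x − Kb·C₀ = 0 exactly:
x = (−Kb + √(Kb² + 4·Kb·C₀))/2 = 1.39 × 10^-5 M
pOH = 4.86, so pH = 14.00 − pOH = 9.14

pH = 9.14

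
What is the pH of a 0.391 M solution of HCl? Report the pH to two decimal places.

pH = 0.41

HCl is a strong acid and dissociates completely, so [H+] = 0.391 M.
pH = -log(0.391) = 0.41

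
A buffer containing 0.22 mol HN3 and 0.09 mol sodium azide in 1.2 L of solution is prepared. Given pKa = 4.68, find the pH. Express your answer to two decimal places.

Henderson–Hasselbalch: pH = pKa + log([N3-]/[HN3]) = 4.68 + log(0.09/0.22)
pH = 4.68 + (-0.388) = 4.29

pH = 4.29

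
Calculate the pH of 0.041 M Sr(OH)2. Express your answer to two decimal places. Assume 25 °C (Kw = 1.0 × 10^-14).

Sr(OH)2 is a strong base (each formula unit releases 2 OH-); [OH-] = 0.082 M.
pOH = -log(0.082) = 1.09
pH = 14.00 - 1.09 = 12.91

pH = 12.91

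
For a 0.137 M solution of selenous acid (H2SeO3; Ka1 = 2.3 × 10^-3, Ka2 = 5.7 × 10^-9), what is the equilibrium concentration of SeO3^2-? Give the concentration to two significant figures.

5.7 × 10^-9 M

First ionization gives [H+] ≈ [HSeO3-] = 1.66 × 10^-2 M.
Second step: Ka2 = [H+][SeO3^2-]/[HSeO3-] ≈ [SeO3^2-] (since [H+] ≈ [HSeO3-]).
So [SeO3^2-] ≈ Ka2.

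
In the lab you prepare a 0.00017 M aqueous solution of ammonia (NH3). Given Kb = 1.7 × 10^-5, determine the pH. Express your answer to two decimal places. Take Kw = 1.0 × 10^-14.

pH = 9.66

NH3 + H2O ⇌ NH4+ + OH-
From the ICE table, Kb = x²/(0.00017 − x) = 1.7 × 10^-5.
The 5% rule fails; solving x² + Kb·x − Kb·C₀ = 0 exactly:
x = (−Kb + √(Kb² + 4·Kb·C₀))/2 = 4.59 × 10^-5 M
pOH = −log(4.59 × 10^-5) = 4.34; pH = 14.00 − 4.34 = 9.66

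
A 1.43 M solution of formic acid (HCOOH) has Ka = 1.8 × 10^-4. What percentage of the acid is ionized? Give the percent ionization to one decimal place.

HCOOH ⇌ HCOO- + H+; let x = [H+] at equilibrium.
x ≈ √(Ka·C₀) = √(1.8 × 10^-4 × 1.43) = 1.60 × 10^-2 M
Fraction ionized = 1.60 × 10^-2 / 1.43 = 0.0112 → 1.1%

1.1%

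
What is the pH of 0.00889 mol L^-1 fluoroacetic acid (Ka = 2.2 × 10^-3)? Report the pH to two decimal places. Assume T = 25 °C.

FCH2COOH ⇌ FCH2COO- + H+
Ka = x²/(0.00889 − x) = 2.2 × 10^-3
The 5% rule fails; solving x² + Ka·x − Ka·C₀ = 0 exactly:
x = (−Ka + √(Ka² + 4·Ka·C₀))/2 = 3.46 × 10^-3 M
pH = −log(3.46 × 10^-3) = 2.46

pH = 2.46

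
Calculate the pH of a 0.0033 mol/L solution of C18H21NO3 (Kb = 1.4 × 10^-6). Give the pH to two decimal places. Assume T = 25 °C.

C18H21NO3 + H2O ⇌ C18H22NO3+ + OH-
From the ICE table, Kb = x²/(0.0033 − x) = 1.4 × 10^-6.
Since Kb ≪ C₀, x ≈ √(Kb·C₀) = 6.80 × 10^-5 M.
(x/C₀ = 2.1% < 5%, so the approximation holds.)
pOH = 4.17, so pH = 14.00 − pOH = 9.83

pH = 9.83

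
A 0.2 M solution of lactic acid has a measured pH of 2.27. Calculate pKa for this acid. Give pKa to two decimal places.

[H+] = 10^(-2.27) = 5.37 × 10^-3 M
At equilibrium [HA] = 0.2 − 5.37 × 10^-3 = 1.95 × 10^-1 M
Ka = [H+][A-]/[HA] = (5.37 × 10^-3)² / 1.95 × 10^-1 = 1.48 × 10^-4
pKa = -log(1.48 × 10^-4) = 3.83

pKa = 3.83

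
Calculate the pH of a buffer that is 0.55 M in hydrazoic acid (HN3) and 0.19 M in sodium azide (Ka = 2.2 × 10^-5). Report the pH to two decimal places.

pKa = −log(2.2 × 10^-5) = 4.658
Using pH = pKa + log([base]/[acid]) with [base]/[acid] = 0.19/0.55:
pH = 4.658 + (-0.462) = 4.20

pH = 4.20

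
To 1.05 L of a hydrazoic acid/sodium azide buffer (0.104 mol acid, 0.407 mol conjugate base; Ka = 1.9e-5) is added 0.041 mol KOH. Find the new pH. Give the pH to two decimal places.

OH- converts HN3 to N3-: HN3 → 0.063 mol, N3- → 0.448 mol.
pKa = −log(1.9 × 10^-5) = 4.721
Henderson–Hasselbalch with mole ratio 0.448/0.063: pH = 4.721 + (+0.852)

pH = 5.57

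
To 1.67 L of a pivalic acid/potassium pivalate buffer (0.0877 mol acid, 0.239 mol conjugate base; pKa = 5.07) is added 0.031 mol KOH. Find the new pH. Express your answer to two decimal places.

pH = 5.75

OH- converts (CH3)3CCOOH to (CH3)3CCOO-: (CH3)3CCOOH → 0.0567 mol, (CH3)3CCOO- → 0.27 mol.
pH = pKa + log(n_(CH3)3CCOO-/n_(CH3)3CCOOH) = 5.07 + log(0.27/0.0567) = 5.07 + (+0.678)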